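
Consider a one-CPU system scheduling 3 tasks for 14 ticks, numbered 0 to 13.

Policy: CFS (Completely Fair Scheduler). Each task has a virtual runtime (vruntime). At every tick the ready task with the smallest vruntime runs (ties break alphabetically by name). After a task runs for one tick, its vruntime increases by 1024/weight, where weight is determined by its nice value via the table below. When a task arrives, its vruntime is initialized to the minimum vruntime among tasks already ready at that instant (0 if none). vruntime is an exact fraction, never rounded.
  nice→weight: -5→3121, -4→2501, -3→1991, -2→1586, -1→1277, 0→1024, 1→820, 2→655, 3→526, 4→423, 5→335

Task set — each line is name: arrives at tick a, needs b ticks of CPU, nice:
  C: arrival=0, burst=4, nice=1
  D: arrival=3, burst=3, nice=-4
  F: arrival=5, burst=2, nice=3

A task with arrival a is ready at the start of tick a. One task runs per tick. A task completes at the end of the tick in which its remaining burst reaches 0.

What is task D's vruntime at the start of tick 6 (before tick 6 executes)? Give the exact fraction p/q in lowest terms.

t=0: vr[C=0] → run C
t=1: vr[C=256/205] → run C
t=2: vr[C=512/205] → run C
t=3: vr[C=768/205 D=768/205] → run C
t=4: vr[D=768/205] → run D
t=5: vr[D=51968/12505 F=51968/12505] → run D
t=6: vr[D=57088/12505 F=51968/12505] → run F
t=7: vr[D=57088/12505 F=20070144/3288815] → run D
t=8: vr[F=20070144/3288815] → run F
t=9: (idle)
t=10: (idle)
t=11: (idle)
t=12: (idle)
t=13: (idle)

vruntime(D, start of tick 6) = 57088/12505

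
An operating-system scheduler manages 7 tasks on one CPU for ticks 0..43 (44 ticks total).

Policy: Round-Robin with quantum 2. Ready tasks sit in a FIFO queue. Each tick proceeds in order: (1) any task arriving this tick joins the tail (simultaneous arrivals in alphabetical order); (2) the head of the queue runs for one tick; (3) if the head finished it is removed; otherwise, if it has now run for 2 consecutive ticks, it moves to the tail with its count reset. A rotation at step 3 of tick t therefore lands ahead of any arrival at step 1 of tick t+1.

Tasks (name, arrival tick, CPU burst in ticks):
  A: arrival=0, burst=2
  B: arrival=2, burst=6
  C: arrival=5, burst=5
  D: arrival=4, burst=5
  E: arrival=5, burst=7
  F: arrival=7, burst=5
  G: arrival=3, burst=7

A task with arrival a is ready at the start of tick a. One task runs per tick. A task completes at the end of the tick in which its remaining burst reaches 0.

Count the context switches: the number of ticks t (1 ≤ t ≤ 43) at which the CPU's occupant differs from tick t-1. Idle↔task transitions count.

context switches = 21

t=0: queue=[A] q_used=0 → run A
t=1: queue=[A] q_used=1 → run A
t=2: queue=[B] q_used=0 → run B
t=3: queue=[B,G] q_used=1 → run B
t=4: queue=[G,B,D] q_used=0 → run G
t=5: queue=[G,B,D,C,E] q_used=1 → run G
t=6: queue=[B,D,C,E,G] q_used=0 → run B
t=7: queue=[B,D,C,E,G,F] q_used=1 → run B
t=8: queue=[D,C,E,G,F,B] q_used=0 → run D
t=9: queue=[D,C,E,G,F,B] q_used=1 → run D
t=10: queue=[C,E,G,F,B,D] q_used=0 → run C
t=11: queue=[C,E,G,F,B,D] q_used=1 → run C
t=12: queue=[E,G,F,B,D,C] q_used=0 → run E
t=13: queue=[E,G,F,B,D,C] q_used=1 → run E
t=14: queue=[G,F,B,D,C,E] q_used=0 → run G
t=15: queue=[G,F,B,D,C,E] q_used=1 → run G
t=16: queue=[F,B,D,C,E,G] q_used=0 → run F
t=17: queue=[F,B,D,C,E,G] q_used=1 → run F
t=18: queue=[B,D,C,E,G,F] q_used=0 → run B
t=19: queue=[B,D,C,E,G,F] q_used=1 → run B
t=20: queue=[D,C,E,G,F] q_used=0 → run D
t=21: queue=[D,C,E,G,F] q_used=1 → run D
t=22: queue=[C,E,G,F,D] q_used=0 → run C
t=23: queue=[C,E,G,F,D] q_used=1 → run C
t=24: queue=[E,G,F,D,C] q_used=0 → run E
t=25: queue=[E,G,F,D,C] q_used=1 → run E
t=26: queue=[G,F,D,C,E] q_used=0 → run G
t=27: queue=[G,F,D,C,E] q_used=1 → run G
t=28: queue=[F,D,C,E,G] q_used=0 → run F
t=29: queue=[F,D,C,E,G] q_used=1 → run F
t=30: queue=[D,C,E,G,F] q_used=0 → run D
t=31: queue=[C,E,G,F] q_used=0 → run C
t=32: queue=[E,G,F] q_used=0 → run E
t=33: queue=[E,G,F] q_used=1 → run E
t=34: queue=[G,F,E] q_used=0 → run G
t=35: queue=[F,E] q_used=0 → run F
t=36: queue=[E] q_used=0 → run E
t=37: (idle)
t=38: (idle)
t=39: (idle)
t=40: (idle)
t=41: (idle)
t=42: (idle)
t=43: (idle)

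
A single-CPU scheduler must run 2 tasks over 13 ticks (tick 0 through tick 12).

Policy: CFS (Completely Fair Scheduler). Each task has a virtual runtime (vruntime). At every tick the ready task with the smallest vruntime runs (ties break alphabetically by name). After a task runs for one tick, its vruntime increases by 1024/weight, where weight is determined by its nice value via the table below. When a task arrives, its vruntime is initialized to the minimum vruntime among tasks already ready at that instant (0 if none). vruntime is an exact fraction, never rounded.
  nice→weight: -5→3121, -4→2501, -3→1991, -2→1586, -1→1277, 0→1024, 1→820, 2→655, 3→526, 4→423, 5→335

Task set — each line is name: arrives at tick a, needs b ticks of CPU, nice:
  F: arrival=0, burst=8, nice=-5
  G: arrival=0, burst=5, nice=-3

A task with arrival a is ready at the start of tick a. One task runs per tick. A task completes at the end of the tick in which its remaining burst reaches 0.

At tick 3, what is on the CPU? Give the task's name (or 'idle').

t=0: vr[F=0 G=0] → run F
t=1: vr[F=1024/3121 G=0] → run G
t=2: vr[F=1024/3121 G=1024/1991] → run F
t=3: vr[F=2048/3121 G=1024/1991] → run G
t=4: vr[F=2048/3121 G=2048/1991] → run F
t=5: vr[F=3072/3121 G=2048/1991] → run F
t=6: vr[F=4096/3121 G=2048/1991] → run G
t=7: vr[F=4096/3121 G=3072/1991] → run F
t=8: vr[F=5120/3121 G=3072/1991] → run G
t=9: vr[F=5120/3121 G=4096/1991] → run F
t=10: vr[F=6144/3121 G=4096/1991] → run F
t=11: vr[F=7168/3121 G=4096/1991] → run G
t=12: vr[F=7168/3121] → run F

running at tick 3 = G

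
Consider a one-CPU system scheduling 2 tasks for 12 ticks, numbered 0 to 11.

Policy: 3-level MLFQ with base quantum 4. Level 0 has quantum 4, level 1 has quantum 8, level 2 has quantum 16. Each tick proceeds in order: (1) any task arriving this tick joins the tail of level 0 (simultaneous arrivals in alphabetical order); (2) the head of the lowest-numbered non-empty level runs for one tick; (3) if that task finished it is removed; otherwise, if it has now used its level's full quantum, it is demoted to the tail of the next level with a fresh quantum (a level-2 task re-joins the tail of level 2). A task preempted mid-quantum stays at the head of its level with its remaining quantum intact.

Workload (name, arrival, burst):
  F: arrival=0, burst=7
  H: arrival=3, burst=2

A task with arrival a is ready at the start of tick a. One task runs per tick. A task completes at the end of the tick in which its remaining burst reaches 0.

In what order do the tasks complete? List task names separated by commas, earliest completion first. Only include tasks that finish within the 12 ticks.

t=0: L0/L1/L2 = F/-/- → run F
t=1: L0/L1/L2 = F/-/- → run F
t=2: L0/L1/L2 = F/-/- → run F
t=3: L0/L1/L2 = FH/-/- → run F
t=4: L0/L1/L2 = H/F/- → run H
t=5: L0/L1/L2 = H/F/- → run H
t=6: L0/L1/L2 = -/F/- → run F
t=7: L0/L1/L2 = -/F/- → run F
t=8: L0/L1/L2 = -/F/- → run F
t=9: (idle)
t=10: (idle)
t=11: (idle)

completion order = H, F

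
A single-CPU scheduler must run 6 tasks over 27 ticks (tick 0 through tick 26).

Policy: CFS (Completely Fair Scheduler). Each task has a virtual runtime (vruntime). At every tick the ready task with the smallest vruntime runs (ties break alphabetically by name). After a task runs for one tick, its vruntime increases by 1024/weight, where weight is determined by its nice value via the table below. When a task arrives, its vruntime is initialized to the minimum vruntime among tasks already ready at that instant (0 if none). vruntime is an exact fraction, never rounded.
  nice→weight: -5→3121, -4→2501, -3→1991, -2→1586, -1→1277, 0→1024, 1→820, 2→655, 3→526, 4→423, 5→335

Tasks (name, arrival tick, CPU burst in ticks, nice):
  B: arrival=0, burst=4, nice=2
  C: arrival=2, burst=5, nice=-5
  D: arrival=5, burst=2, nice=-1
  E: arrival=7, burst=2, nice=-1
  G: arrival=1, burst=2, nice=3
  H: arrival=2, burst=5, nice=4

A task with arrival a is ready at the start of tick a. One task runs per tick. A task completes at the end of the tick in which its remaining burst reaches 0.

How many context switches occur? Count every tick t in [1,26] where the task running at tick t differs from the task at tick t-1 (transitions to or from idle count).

context switches = 17

t=0: vr[B=0] → run B
t=1: vr[B=1024/655 G=1024/655] → run B
t=2: vr[B=2048/655 C=1024/655 G=1024/655 H=1024/655] → run C
t=3: vr[B=2048/655 C=3866624/2044255 G=1024/655 H=1024/655] → run G
t=4: vr[B=2048/655 C=3866624/2044255 G=604672/172265 H=1024/655] → run H
t=5: vr[B=2048/655 C=3866624/2044255 D=3866624/2044255 G=604672/172265 H=1103872/277065] → run C
t=6: vr[B=2048/655 C=4537344/2044255 D=3866624/2044255 G=604672/172265 H=1103872/277065] → run D
t=7: vr[B=2048/655 C=4537344/2044255 D=7030995968/2610513635 E=4537344/2044255 G=604672/172265 H=1103872/277065] → run C
t=8: vr[B=2048/655 C=5208064/2044255 D=7030995968/2610513635 E=4537344/2044255 G=604672/172265 H=1103872/277065] → run E
t=9: vr[B=2048/655 C=5208064/2044255 D=7030995968/2610513635 E=7887505408/2610513635 G=604672/172265 H=1103872/277065] → run C
t=10: vr[B=2048/655 C=5878784/2044255 D=7030995968/2610513635 E=7887505408/2610513635 G=604672/172265 H=1103872/277065] → run D
t=11: vr[B=2048/655 C=5878784/2044255 E=7887505408/2610513635 G=604672/172265 H=1103872/277065] → run C
t=12: vr[B=2048/655 E=7887505408/2610513635 G=604672/172265 H=1103872/277065] → run E
t=13: vr[B=2048/655 G=604672/172265 H=1103872/277065] → run B
t=14: vr[B=3072/655 G=604672/172265 H=1103872/277065] → run G
t=15: vr[B=3072/655 H=1103872/277065] → run H
t=16: vr[B=3072/655 H=1774592/277065] → run B
t=17: vr[H=1774592/277065] → run H
t=18: vr[H=815104/92355] → run H
t=19: vr[H=3116032/277065] → run H
t=20: (idle)
t=21: (idle)
t=22: (idle)
t=23: (idle)
t=24: (idle)
t=25: (idle)
t=26: (idle)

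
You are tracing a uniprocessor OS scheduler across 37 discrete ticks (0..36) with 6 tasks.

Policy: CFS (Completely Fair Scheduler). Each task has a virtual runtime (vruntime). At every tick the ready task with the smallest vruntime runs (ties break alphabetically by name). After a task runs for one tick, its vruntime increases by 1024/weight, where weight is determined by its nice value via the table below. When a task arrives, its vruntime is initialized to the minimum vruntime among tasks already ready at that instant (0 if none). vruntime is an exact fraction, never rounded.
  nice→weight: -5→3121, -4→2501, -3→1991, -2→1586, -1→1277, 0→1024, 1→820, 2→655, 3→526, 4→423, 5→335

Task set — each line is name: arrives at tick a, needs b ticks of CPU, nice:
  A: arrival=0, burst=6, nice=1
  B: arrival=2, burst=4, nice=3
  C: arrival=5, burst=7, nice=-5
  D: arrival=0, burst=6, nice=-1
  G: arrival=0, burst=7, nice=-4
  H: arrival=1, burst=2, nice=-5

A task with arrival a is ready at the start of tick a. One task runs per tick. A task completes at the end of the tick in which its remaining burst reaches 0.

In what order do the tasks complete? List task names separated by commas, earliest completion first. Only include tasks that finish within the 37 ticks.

completion order = H, C, G, D, B, A

t=0: vr[A=0 D=0 G=0] → run A
t=1: vr[A=256/205 D=0 G=0 H=0] → run D
t=2: vr[A=256/205 B=0 D=1024/1277 G=0 H=0] → run B
t=3: vr[A=256/205 B=512/263 D=1024/1277 G=0 H=0] → run G
t=4: vr[A=256/205 B=512/263 D=1024/1277 G=1024/2501 H=0] → run H
t=5: vr[A=256/205 B=512/263 C=1024/3121 D=1024/1277 G=1024/2501 H=1024/3121] → run C
t=6: vr[A=256/205 B=512/263 C=2048/3121 D=1024/1277 G=1024/2501 H=1024/3121] → run H
t=7: vr[A=256/205 B=512/263 C=2048/3121 D=1024/1277 G=1024/2501] → run G
t=8: vr[A=256/205 B=512/263 C=2048/3121 D=1024/1277 G=2048/2501] → run C
t=9: vr[A=256/205 B=512/263 C=3072/3121 D=1024/1277 G=2048/2501] → run D
t=10: vr[A=256/205 B=512/263 C=3072/3121 D=2048/1277 G=2048/2501] → run G
t=11: vr[A=256/205 B=512/263 C=3072/3121 D=2048/1277 G=3072/2501] → run C
t=12: vr[A=256/205 B=512/263 C=4096/3121 D=2048/1277 G=3072/2501] → run G
t=13: vr[A=256/205 B=512/263 C=4096/3121 D=2048/1277 G=4096/2501] → run A
t=14: vr[A=512/205 B=512/263 C=4096/3121 D=2048/1277 G=4096/2501] → run C
t=15: vr[A=512/205 B=512/263 C=5120/3121 D=2048/1277 G=4096/2501] → run D
t=16: vr[A=512/205 B=512/263 C=5120/3121 D=3072/1277 G=4096/2501] → run G
t=17: vr[A=512/205 B=512/263 C=5120/3121 D=3072/1277 G=5120/2501] → run C
t=18: vr[A=512/205 B=512/263 C=6144/3121 D=3072/1277 G=5120/2501] → run B
t=19: vr[A=512/205 B=1024/263 C=6144/3121 D=3072/1277 G=5120/2501] → run C
t=20: vr[A=512/205 B=1024/263 C=7168/3121 D=3072/1277 G=5120/2501] → run G
t=21: vr[A=512/205 B=1024/263 C=7168/3121 D=3072/1277 G=6144/2501] → run C
t=22: vr[A=512/205 B=1024/263 D=3072/1277 G=6144/2501] → run D
t=23: vr[A=512/205 B=1024/263 D=4096/1277 G=6144/2501] → run G
t=24: vr[A=512/205 B=1024/263 D=4096/1277] → run A
t=25: vr[A=768/205 B=1024/263 D=4096/1277] → run D
t=26: vr[A=768/205 B=1024/263 D=5120/1277] → run A
t=27: vr[A=1024/205 B=1024/263 D=5120/1277] → run B
t=28: vr[A=1024/205 B=1536/263 D=5120/1277] → run D
t=29: vr[A=1024/205 B=1536/263] → run A
t=30: vr[A=256/41 B=1536/263] → run B
t=31: vr[A=256/41] → run A
t=32: (idle)
t=33: (idle)
t=34: (idle)
t=35: (idle)
t=36: (idle)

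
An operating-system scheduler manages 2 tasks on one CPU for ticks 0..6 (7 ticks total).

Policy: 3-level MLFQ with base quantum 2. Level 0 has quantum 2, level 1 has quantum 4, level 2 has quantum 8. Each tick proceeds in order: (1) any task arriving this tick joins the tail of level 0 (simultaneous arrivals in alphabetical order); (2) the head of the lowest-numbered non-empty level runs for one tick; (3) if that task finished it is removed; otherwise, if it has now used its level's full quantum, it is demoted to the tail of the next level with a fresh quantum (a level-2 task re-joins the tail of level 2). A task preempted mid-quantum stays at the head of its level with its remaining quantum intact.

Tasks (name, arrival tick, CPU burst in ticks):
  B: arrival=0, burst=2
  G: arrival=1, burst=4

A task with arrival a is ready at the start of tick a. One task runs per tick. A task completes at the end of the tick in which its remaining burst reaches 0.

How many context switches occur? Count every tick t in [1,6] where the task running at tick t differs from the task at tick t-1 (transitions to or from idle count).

t=0: L0/L1/L2 = B/-/- → run B
t=1: L0/L1/L2 = BG/-/- → run B
t=2: L0/L1/L2 = G/-/- → run G
t=3: L0/L1/L2 = G/-/- → run G
t=4: L0/L1/L2 = -/G/- → run G
t=5: L0/L1/L2 = -/G/- → run G
t=6: (idle)

context switches = 2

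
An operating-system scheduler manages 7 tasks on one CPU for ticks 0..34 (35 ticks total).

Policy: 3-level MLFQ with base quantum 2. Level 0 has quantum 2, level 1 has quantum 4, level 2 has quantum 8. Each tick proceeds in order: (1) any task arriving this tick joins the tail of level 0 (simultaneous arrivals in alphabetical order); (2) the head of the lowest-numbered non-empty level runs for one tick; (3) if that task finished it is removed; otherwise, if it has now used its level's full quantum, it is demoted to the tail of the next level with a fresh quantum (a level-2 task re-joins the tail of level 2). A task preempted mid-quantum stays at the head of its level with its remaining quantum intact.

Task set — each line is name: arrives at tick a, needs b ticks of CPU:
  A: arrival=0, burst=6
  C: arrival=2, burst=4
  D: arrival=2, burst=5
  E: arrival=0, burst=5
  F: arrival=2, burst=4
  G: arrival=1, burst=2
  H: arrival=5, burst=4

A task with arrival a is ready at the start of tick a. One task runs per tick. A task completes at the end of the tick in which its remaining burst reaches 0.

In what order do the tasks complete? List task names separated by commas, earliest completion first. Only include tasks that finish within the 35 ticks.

t=0: L0/L1/L2 = AE/-/- → run A
t=1: L0/L1/L2 = AEG/-/- → run A
t=2: L0/L1/L2 = EGCDF/A/- → run E
t=3: L0/L1/L2 = EGCDF/A/- → run E
t=4: L0/L1/L2 = GCDF/AE/- → run G
t=5: L0/L1/L2 = GCDFH/AE/- → run G
t=6: L0/L1/L2 = CDFH/AE/- → run C
t=7: L0/L1/L2 = CDFH/AE/- → run C
t=8: L0/L1/L2 = DFH/AEC/- → run D
t=9: L0/L1/L2 = DFH/AEC/- → run D
t=10: L0/L1/L2 = FH/AECD/- → run F
t=11: L0/L1/L2 = FH/AECD/- → run F
t=12: L0/L1/L2 = H/AECDF/- → run H
t=13: L0/L1/L2 = H/AECDF/- → run H
t=14: L0/L1/L2 = -/AECDFH/- → run A
t=15: L0/L1/L2 = -/AECDFH/- → run A
t=16: L0/L1/L2 = -/AECDFH/- → run A
t=17: L0/L1/L2 = -/AECDFH/- → run A
t=18: L0/L1/L2 = -/ECDFH/- → run E
t=19: L0/L1/L2 = -/ECDFH/- → run E
t=20: L0/L1/L2 = -/ECDFH/- → run E
t=21: L0/L1/L2 = -/CDFH/- → run C
t=22: L0/L1/L2 = -/CDFH/- → run C
t=23: L0/L1/L2 = -/DFH/- → run D
t=24: L0/L1/L2 = -/DFH/- → run D
t=25: L0/L1/L2 = -/DFH/- → run D
t=26: L0/L1/L2 = -/FH/- → run F
t=27: L0/L1/L2 = -/FH/- → run F
t=28: L0/L1/L2 = -/H/- → run H
t=29: L0/L1/L2 = -/H/- → run H
t=30: (idle)
t=31: (idle)
t=32: (idle)
t=33: (idle)
t=34: (idle)

completion order = G, A, E, C, D, F, H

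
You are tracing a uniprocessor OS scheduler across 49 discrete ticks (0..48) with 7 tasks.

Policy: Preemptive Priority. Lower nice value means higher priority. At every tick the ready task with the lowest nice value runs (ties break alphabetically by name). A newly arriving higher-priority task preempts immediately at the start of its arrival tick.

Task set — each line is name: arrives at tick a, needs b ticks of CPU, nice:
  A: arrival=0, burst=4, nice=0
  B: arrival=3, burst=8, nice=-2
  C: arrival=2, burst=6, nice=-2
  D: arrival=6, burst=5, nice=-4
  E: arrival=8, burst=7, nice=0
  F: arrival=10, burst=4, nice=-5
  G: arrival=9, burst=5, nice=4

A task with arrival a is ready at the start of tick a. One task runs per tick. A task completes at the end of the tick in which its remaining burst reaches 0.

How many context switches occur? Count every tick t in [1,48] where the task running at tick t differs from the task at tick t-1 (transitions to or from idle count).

t=0: ready={A} → run A
t=1: ready={A} → run A
t=2: ready={A,C} → run C
t=3: ready={A,B,C} → run B
t=4: ready={A,B,C} → run B
t=5: ready={A,B,C} → run B
t=6: ready={A,B,C,D} → run D
t=7: ready={A,B,C,D} → run D
t=8: ready={A,B,C,D,E} → run D
t=9: ready={A,B,C,D,E,G} → run D
t=10: ready={A,B,C,D,E,F,G} → run F
t=11: ready={A,B,C,D,E,F,G} → run F
t=12: ready={A,B,C,D,E,F,G} → run F
t=13: ready={A,B,C,D,E,F,G} → run F
t=14: ready={A,B,C,D,E,G} → run D
t=15: ready={A,B,C,E,G} → run B
t=16: ready={A,B,C,E,G} → run B
t=17: ready={A,B,C,E,G} → run B
t=18: ready={A,B,C,E,G} → run B
t=19: ready={A,B,C,E,G} → run B
t=20: ready={A,C,E,G} → run C
t=21: ready={A,C,E,G} → run C
t=22: ready={A,C,E,G} → run C
t=23: ready={A,C,E,G} → run C
t=24: ready={A,C,E,G} → run C
t=25: ready={A,E,G} → run A
t=26: ready={A,E,G} → run A
t=27: ready={E,G} → run E
t=28: ready={E,G} → run E
t=29: ready={E,G} → run E
t=30: ready={E,G} → run E
t=31: ready={E,G} → run E
t=32: ready={E,G} → run E
t=33: ready={E,G} → run E
t=34: ready={G} → run G
t=35: ready={G} → run G
t=36: ready={G} → run G
t=37: ready={G} → run G
t=38: ready={G} → run G
t=39: (idle)
t=40: (idle)
t=41: (idle)
t=42: (idle)
t=43: (idle)
t=44: (idle)
t=45: (idle)
t=46: (idle)
t=47: (idle)
t=48: (idle)

context switches = 11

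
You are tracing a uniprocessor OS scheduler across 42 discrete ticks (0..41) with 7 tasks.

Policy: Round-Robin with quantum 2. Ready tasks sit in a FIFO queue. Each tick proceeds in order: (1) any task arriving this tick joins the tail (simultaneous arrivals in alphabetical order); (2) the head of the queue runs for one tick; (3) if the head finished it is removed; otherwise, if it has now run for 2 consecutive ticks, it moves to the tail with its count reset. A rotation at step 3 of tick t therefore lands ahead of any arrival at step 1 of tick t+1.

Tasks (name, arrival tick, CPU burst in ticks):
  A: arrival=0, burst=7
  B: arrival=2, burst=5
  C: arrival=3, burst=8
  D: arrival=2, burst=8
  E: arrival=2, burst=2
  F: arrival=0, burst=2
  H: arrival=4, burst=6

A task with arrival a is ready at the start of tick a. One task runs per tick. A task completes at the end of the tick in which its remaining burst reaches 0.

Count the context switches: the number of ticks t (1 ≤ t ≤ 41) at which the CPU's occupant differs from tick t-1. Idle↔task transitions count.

t=0: queue=[A,F] q_used=0 → run A
t=1: queue=[A,F] q_used=1 → run A
t=2: queue=[F,A,B,D,E] q_used=0 → run F
t=3: queue=[F,A,B,D,E,C] q_used=1 → run F
t=4: queue=[A,B,D,E,C,H] q_used=0 → run A
t=5: queue=[A,B,D,E,C,H] q_used=1 → run A
t=6: queue=[B,D,E,C,H,A] q_used=0 → run B
t=7: queue=[B,D,E,C,H,A] q_used=1 → run B
t=8: queue=[D,E,C,H,A,B] q_used=0 → run D
t=9: queue=[D,E,C,H,A,B] q_used=1 → run D
t=10: queue=[E,C,H,A,B,D] q_used=0 → run E
t=11: queue=[E,C,H,A,B,D] q_used=1 → run E
t=12: queue=[C,H,A,B,D] q_used=0 → run C
t=13: queue=[C,H,A,B,D] q_used=1 → run C
t=14: queue=[H,A,B,D,C] q_used=0 → run H
t=15: queue=[H,A,B,D,C] q_used=1 → run H
t=16: queue=[A,B,D,C,H] q_used=0 → run A
t=17: queue=[A,B,D,C,H] q_used=1 → run A
t=18: queue=[B,D,C,H,A] q_used=0 → run B
t=19: queue=[B,D,C,H,A] q_used=1 → run B
t=20: queue=[D,C,H,A,B] q_used=0 → run D
t=21: queue=[D,C,H,A,B] q_used=1 → run D
t=22: queue=[C,H,A,B,D] q_used=0 → run C
t=23: queue=[C,H,A,B,D] q_used=1 → run C
t=24: queue=[H,A,B,D,C] q_used=0 → run H
t=25: queue=[H,A,B,D,C] q_used=1 → run H
t=26: queue=[A,B,D,C,H] q_used=0 → run A
t=27: queue=[B,D,C,H] q_used=0 → run B
t=28: queue=[D,C,H] q_used=0 → run D
t=29: queue=[D,C,H] q_used=1 → run D
t=30: queue=[C,H,D] q_used=0 → run C
t=31: queue=[C,H,D] q_used=1 → run C
t=32: queue=[H,D,C] q_used=0 → run H
t=33: queue=[H,D,C] q_used=1 → run H
t=34: queue=[D,C] q_used=0 → run D
t=35: queue=[D,C] q_used=1 → run D
t=36: queue=[C] q_used=0 → run C
t=37: queue=[C] q_used=1 → run C
t=38: (idle)
t=39: (idle)
t=40: (idle)
t=41: (idle)

context switches = 20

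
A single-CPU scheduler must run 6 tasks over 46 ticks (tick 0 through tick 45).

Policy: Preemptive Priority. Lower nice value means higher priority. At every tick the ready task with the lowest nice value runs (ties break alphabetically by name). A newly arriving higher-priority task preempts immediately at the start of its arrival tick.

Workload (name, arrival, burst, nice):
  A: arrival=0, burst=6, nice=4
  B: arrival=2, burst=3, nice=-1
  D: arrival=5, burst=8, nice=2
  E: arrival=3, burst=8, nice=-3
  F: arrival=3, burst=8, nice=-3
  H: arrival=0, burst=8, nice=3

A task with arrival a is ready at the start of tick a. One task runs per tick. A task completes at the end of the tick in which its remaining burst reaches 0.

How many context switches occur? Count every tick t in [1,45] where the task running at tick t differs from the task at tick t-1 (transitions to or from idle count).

t=0: ready={A,H} → run H
t=1: ready={A,H} → run H
t=2: ready={A,B,H} → run B
t=3: ready={A,B,E,F,H} → run E
t=4: ready={A,B,E,F,H} → run E
t=5: ready={A,B,D,E,F,H} → run E
t=6: ready={A,B,D,E,F,H} → run E
t=7: ready={A,B,D,E,F,H} → run E
t=8: ready={A,B,D,E,F,H} → run E
t=9: ready={A,B,D,E,F,H} → run E
t=10: ready={A,B,D,E,F,H} → run E
t=11: ready={A,B,D,F,H} → run F
t=12: ready={A,B,D,F,H} → run F
t=13: ready={A,B,D,F,H} → run F
t=14: ready={A,B,D,F,H} → run F
t=15: ready={A,B,D,F,H} → run F
t=16: ready={A,B,D,F,H} → run F
t=17: ready={A,B,D,F,H} → run F
t=18: ready={A,B,D,F,H} → run F
t=19: ready={A,B,D,H} → run B
t=20: ready={A,B,D,H} → run B
t=21: ready={A,D,H} → run D
t=22: ready={A,D,H} → run D
t=23: ready={A,D,H} → run D
t=24: ready={A,D,H} → run D
t=25: ready={A,D,H} → run D
t=26: ready={A,D,H} → run D
t=27: ready={A,D,H} → run D
t=28: ready={A,D,H} → run D
t=29: ready={A,H} → run H
t=30: ready={A,H} → run H
t=31: ready={A,H} → run H
t=32: ready={A,H} → run H
t=33: ready={A,H} → run H
t=34: ready={A,H} → run H
t=35: ready={A} → run A
t=36: ready={A} → run A
t=37: ready={A} → run A
t=38: ready={A} → run A
t=39: ready={A} → run A
t=40: ready={A} → run A
t=41: (idle)
t=42: (idle)
t=43: (idle)
t=44: (idle)
t=45: (idle)

context switches = 8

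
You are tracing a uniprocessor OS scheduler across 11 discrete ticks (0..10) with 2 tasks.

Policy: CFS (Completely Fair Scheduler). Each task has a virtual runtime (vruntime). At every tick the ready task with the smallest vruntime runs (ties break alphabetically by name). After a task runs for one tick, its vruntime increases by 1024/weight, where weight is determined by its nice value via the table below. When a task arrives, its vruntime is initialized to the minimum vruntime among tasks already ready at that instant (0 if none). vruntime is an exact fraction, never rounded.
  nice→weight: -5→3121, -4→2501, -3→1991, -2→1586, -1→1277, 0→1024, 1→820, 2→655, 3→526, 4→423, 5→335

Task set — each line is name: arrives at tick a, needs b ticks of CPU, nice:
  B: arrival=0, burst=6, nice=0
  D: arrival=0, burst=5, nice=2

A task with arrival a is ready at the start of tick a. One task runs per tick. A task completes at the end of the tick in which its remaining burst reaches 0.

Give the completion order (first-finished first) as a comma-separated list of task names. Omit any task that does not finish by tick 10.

completion order = B, D

t=0: vr[B=0 D=0] → run B
t=1: vr[B=1 D=0] → run D
t=2: vr[B=1 D=1024/655] → run B
t=3: vr[B=2 D=1024/655] → run D
t=4: vr[B=2 D=2048/655] → run B
t=5: vr[B=3 D=2048/655] → run B
t=6: vr[B=4 D=2048/655] → run D
t=7: vr[B=4 D=3072/655] → run B
t=8: vr[B=5 D=3072/655] → run D
t=9: vr[B=5 D=4096/655] → run B
t=10: vr[D=4096/655] → run D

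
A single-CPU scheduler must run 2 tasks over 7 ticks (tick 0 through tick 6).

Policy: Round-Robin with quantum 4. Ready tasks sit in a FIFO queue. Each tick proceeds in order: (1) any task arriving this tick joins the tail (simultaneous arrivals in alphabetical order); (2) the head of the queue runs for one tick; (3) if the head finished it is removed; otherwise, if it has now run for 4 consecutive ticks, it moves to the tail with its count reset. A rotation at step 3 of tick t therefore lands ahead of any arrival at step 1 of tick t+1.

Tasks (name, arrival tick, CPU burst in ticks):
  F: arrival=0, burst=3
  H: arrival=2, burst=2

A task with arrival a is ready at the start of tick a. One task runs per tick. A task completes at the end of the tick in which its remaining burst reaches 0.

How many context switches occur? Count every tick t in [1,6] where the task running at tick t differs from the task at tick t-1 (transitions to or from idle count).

context switches = 2

t=0: queue=[F] q_used=0 → run F
t=1: queue=[F] q_used=1 → run F
t=2: queue=[F,H] q_used=2 → run F
t=3: queue=[H] q_used=0 → run H
t=4: queue=[H] q_used=1 → run H
t=5: (idle)
t=6: (idle)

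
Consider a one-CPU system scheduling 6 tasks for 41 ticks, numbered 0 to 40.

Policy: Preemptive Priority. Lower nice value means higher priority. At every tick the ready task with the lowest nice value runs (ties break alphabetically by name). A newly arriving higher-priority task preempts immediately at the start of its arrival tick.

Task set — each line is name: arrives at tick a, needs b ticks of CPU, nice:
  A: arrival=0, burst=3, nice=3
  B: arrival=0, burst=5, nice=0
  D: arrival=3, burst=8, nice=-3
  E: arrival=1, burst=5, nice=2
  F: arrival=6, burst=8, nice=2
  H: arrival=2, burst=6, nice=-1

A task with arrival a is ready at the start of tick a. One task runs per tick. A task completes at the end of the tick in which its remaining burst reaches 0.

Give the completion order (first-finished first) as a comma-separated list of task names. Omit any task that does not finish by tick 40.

t=0: ready={A,B} → run B
t=1: ready={A,B,E} → run B
t=2: ready={A,B,E,H} → run H
t=3: ready={A,B,D,E,H} → run D
t=4: ready={A,B,D,E,H} → run D
t=5: ready={A,B,D,E,H} → run D
t=6: ready={A,B,D,E,F,H} → run D
t=7: ready={A,B,D,E,F,H} → run D
t=8: ready={A,B,D,E,F,H} → run D
t=9: ready={A,B,D,E,F,H} → run D
t=10: ready={A,B,D,E,F,H} → run D
t=11: ready={A,B,E,F,H} → run H
t=12: ready={A,B,E,F,H} → run H
t=13: ready={A,B,E,F,H} → run H
t=14: ready={A,B,E,F,H} → run H
t=15: ready={A,B,E,F,H} → run H
t=16: ready={A,B,E,F} → run B
t=17: ready={A,B,E,F} → run B
t=18: ready={A,B,E,F} → run B
t=19: ready={A,E,F} → run E
t=20: ready={A,E,F} → run E
t=21: ready={A,E,F} → run E
t=22: ready={A,E,F} → run E
t=23: ready={A,E,F} → run E
t=24: ready={A,F} → run F
t=25: ready={A,F} → run F
t=26: ready={A,F} → run F
t=27: ready={A,F} → run F
t=28: ready={A,F} → run F
t=29: ready={A,F} → run F
t=30: ready={A,F} → run F
t=31: ready={A,F} → run F
t=32: ready={A} → run A
t=33: ready={A} → run A
t=34: ready={A} → run A
t=35: (idle)
t=36: (idle)
t=37: (idle)
t=38: (idle)
t=39: (idle)
t=40: (idle)

completion order = D, H, B, E, F, A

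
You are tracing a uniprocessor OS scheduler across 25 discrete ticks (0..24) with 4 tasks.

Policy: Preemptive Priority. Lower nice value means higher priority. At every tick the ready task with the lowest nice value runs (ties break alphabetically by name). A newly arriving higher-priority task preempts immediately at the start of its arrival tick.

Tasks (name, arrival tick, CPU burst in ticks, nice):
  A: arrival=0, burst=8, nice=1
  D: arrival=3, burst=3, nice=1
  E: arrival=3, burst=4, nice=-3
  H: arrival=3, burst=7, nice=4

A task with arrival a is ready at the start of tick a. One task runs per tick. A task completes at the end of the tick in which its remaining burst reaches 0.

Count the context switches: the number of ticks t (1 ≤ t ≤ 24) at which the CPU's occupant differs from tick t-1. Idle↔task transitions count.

context switches = 5

t=0: ready={A} → run A
t=1: ready={A} → run A
t=2: ready={A} → run A
t=3: ready={A,D,E,H} → run E
t=4: ready={A,D,E,H} → run E
t=5: ready={A,D,E,H} → run E
t=6: ready={A,D,E,H} → run E
t=7: ready={A,D,H} → run A
t=8: ready={A,D,H} → run A
t=9: ready={A,D,H} → run A
t=10: ready={A,D,H} → run A
t=11: ready={A,D,H} → run A
t=12: ready={D,H} → run D
t=13: ready={D,H} → run D
t=14: ready={D,H} → run D
t=15: ready={H} → run H
t=16: ready={H} → run H
t=17: ready={H} → run H
t=18: ready={H} → run H
t=19: ready={H} → run H
t=20: ready={H} → run H
t=21: ready={H} → run H
t=22: (idle)
t=23: (idle)
t=24: (idle)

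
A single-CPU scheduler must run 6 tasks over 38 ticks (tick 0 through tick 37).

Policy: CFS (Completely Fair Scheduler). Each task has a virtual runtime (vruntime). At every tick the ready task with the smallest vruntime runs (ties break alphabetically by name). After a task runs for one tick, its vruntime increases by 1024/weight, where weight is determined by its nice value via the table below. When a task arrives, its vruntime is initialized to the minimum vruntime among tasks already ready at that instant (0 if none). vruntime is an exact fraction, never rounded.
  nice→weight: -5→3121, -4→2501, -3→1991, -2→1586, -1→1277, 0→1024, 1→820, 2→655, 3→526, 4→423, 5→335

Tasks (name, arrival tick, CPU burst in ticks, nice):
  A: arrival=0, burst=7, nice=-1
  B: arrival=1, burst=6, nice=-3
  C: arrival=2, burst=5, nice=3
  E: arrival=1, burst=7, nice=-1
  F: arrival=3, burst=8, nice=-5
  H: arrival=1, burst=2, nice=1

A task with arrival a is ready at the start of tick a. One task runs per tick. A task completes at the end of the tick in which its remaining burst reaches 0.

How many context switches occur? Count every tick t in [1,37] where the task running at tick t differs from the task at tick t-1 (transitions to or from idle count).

context switches = 32

t=0: vr[A=0] → run A
t=1: vr[A=1024/1277 B=1024/1277 E=1024/1277 H=1024/1277] → run A
t=2: vr[A=2048/1277 B=1024/1277 C=1024/1277 E=1024/1277 H=1024/1277] → run B
t=3: vr[A=2048/1277 B=3346432/2542507 C=1024/1277 E=1024/1277 F=1024/1277 H=1024/1277] → run C
t=4: vr[A=2048/1277 B=3346432/2542507 C=923136/335851 E=1024/1277 F=1024/1277 H=1024/1277] → run E
t=5: vr[A=2048/1277 B=3346432/2542507 C=923136/335851 E=2048/1277 F=1024/1277 H=1024/1277] → run F
t=6: vr[A=2048/1277 B=3346432/2542507 C=923136/335851 E=2048/1277 F=4503552/3985517 H=1024/1277] → run H
t=7: vr[A=2048/1277 B=3346432/2542507 C=923136/335851 E=2048/1277 F=4503552/3985517 H=536832/261785] → run F
t=8: vr[A=2048/1277 B=3346432/2542507 C=923136/335851 E=2048/1277 F=5811200/3985517 H=536832/261785] → run B
t=9: vr[A=2048/1277 B=4654080/2542507 C=923136/335851 E=2048/1277 F=5811200/3985517 H=536832/261785] → run F
t=10: vr[A=2048/1277 B=4654080/2542507 C=923136/335851 E=2048/1277 F=7118848/3985517 H=536832/261785] → run A
t=11: vr[A=3072/1277 B=4654080/2542507 C=923136/335851 E=2048/1277 F=7118848/3985517 H=536832/261785] → run E
t=12: vr[A=3072/1277 B=4654080/2542507 C=923136/335851 E=3072/1277 F=7118848/3985517 H=536832/261785] → run F
t=13: vr[A=3072/1277 B=4654080/2542507 C=923136/335851 E=3072/1277 F=8426496/3985517 H=536832/261785] → run B
t=14: vr[A=3072/1277 B=5961728/2542507 C=923136/335851 E=3072/1277 F=8426496/3985517 H=536832/261785] → run H
t=15: vr[A=3072/1277 B=5961728/2542507 C=923136/335851 E=3072/1277 F=8426496/3985517] → run F
t=16: vr[A=3072/1277 B=5961728/2542507 C=923136/335851 E=3072/1277 F=9734144/3985517] → run B
t=17: vr[A=3072/1277 B=7269376/2542507 C=923136/335851 E=3072/1277 F=9734144/3985517] → run A
t=18: vr[A=4096/1277 B=7269376/2542507 C=923136/335851 E=3072/1277 F=9734144/3985517] → run E
t=19: vr[A=4096/1277 B=7269376/2542507 C=923136/335851 E=4096/1277 F=9734144/3985517] → run F
t=20: vr[A=4096/1277 B=7269376/2542507 C=923136/335851 E=4096/1277 F=11041792/3985517] → run C
t=21: vr[A=4096/1277 B=7269376/2542507 C=1576960/335851 E=4096/1277 F=11041792/3985517] → run F
t=22: vr[A=4096/1277 B=7269376/2542507 C=1576960/335851 E=4096/1277 F=12349440/3985517] → run B
t=23: vr[A=4096/1277 B=8577024/2542507 C=1576960/335851 E=4096/1277 F=12349440/3985517] → run F
t=24: vr[A=4096/1277 B=8577024/2542507 C=1576960/335851 E=4096/1277] → run A
t=25: vr[A=5120/1277 B=8577024/2542507 C=1576960/335851 E=4096/1277] → run E
t=26: vr[A=5120/1277 B=8577024/2542507 C=1576960/335851 E=5120/1277] → run B
t=27: vr[A=5120/1277 C=1576960/335851 E=5120/1277] → run A
t=28: vr[A=6144/1277 C=1576960/335851 E=5120/1277] → run E
t=29: vr[A=6144/1277 C=1576960/335851 E=6144/1277] → run C
t=30: vr[A=6144/1277 C=2230784/335851 E=6144/1277] → run A
t=31: vr[C=2230784/335851 E=6144/1277] → run E
t=32: vr[C=2230784/335851 E=7168/1277] → run E
t=33: vr[C=2230784/335851] → run C
t=34: vr[C=2884608/335851] → run C
t=35: (idle)
t=36: (idle)
t=37: (idle)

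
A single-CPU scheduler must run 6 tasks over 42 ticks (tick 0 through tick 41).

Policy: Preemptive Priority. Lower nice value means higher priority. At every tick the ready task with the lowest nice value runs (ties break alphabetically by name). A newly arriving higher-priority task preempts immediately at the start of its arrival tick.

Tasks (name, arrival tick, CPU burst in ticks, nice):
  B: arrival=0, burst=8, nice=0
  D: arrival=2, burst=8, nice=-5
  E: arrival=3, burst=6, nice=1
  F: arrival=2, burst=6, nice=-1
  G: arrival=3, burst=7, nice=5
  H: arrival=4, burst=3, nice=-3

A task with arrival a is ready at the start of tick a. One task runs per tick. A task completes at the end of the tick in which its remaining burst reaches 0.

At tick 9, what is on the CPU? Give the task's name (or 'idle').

running at tick 9 = D

t=0: ready={B} → run B
t=1: ready={B} → run B
t=2: ready={B,D,F} → run D
t=3: ready={B,D,E,F,G} → run D
t=4: ready={B,D,E,F,G,H} → run D
t=5: ready={B,D,E,F,G,H} → run D
t=6: ready={B,D,E,F,G,H} → run D
t=7: ready={B,D,E,F,G,H} → run D
t=8: ready={B,D,E,F,G,H} → run D
t=9: ready={B,D,E,F,G,H} → run D
t=10: ready={B,E,F,G,H} → run H
t=11: ready={B,E,F,G,H} → run H
t=12: ready={B,E,F,G,H} → run H
t=13: ready={B,E,F,G} → run F
t=14: ready={B,E,F,G} → run F
t=15: ready={B,E,F,G} → run F
t=16: ready={B,E,F,G} → run F
t=17: ready={B,E,F,G} → run F
t=18: ready={B,E,F,G} → run F
t=19: ready={B,E,G} → run B
t=20: ready={B,E,G} → run B
t=21: ready={B,E,G} → run B
t=22: ready={B,E,G} → run B
t=23: ready={B,E,G} → run B
t=24: ready={B,E,G} → run B
t=25: ready={E,G} → run E
t=26: ready={E,G} → run E
t=27: ready={E,G} → run E
t=28: ready={E,G} → run E
t=29: ready={E,G} → run E
t=30: ready={E,G} → run E
t=31: ready={G} → run G
t=32: ready={G} → run G
t=33: ready={G} → run G
t=34: ready={G} → run G
t=35: ready={G} → run G
t=36: ready={G} → run G
t=37: ready={G} → run G
t=38: (idle)
t=39: (idle)
t=40: (idle)
t=41: (idle)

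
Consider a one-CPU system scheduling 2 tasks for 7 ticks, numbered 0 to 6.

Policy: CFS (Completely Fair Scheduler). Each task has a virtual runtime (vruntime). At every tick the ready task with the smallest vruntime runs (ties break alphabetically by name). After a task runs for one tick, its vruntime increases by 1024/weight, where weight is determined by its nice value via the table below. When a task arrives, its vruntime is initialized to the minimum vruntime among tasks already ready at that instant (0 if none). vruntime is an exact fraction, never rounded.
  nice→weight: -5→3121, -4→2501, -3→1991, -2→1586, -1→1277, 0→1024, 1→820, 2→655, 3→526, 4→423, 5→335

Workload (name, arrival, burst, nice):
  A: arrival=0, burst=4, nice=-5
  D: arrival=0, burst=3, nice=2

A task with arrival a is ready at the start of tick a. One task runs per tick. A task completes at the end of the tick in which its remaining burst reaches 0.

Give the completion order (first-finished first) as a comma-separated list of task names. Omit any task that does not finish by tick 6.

t=0: vr[A=0 D=0] → run A
t=1: vr[A=1024/3121 D=0] → run D
t=2: vr[A=1024/3121 D=1024/655] → run A
t=3: vr[A=2048/3121 D=1024/655] → run A
t=4: vr[A=3072/3121 D=1024/655] → run A
t=5: vr[D=1024/655] → run D
t=6: vr[D=2048/655] → run D

completion order = A, D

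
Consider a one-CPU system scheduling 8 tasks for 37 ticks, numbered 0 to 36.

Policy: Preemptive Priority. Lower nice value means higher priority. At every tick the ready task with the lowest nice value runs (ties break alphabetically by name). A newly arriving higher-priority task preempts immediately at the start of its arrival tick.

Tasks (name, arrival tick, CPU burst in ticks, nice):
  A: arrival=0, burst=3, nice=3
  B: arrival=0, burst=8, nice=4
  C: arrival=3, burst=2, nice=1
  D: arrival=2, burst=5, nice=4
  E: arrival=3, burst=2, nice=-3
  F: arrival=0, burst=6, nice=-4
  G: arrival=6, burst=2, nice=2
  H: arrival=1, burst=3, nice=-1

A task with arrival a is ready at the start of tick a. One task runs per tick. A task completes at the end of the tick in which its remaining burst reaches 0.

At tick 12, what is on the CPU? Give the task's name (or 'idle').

running at tick 12 = C

t=0: ready={A,B,F} → run F
t=1: ready={A,B,F,H} → run F
t=2: ready={A,B,D,F,H} → run F
t=3: ready={A,B,C,D,E,F,H} → run F
t=4: ready={A,B,C,D,E,F,H} → run F
t=5: ready={A,B,C,D,E,F,H} → run F
t=6: ready={A,B,C,D,E,G,H} → run E
t=7: ready={A,B,C,D,E,G,H} → run E
t=8: ready={A,B,C,D,G,H} → run H
t=9: ready={A,B,C,D,G,H} → run H
t=10: ready={A,B,C,D,G,H} → run H
t=11: ready={A,B,C,D,G} → run C
t=12: ready={A,B,C,D,G} → run C
t=13: ready={A,B,D,G} → run G
t=14: ready={A,B,D,G} → run G
t=15: ready={A,B,D} → run A
t=16: ready={A,B,D} → run A
t=17: ready={A,B,D} → run A
t=18: ready={B,D} → run B
t=19: ready={B,D} → run B
t=20: ready={B,D} → run B
t=21: ready={B,D} → run B
t=22: ready={B,D} → run B
t=23: ready={B,D} → run B
t=24: ready={B,D} → run B
t=25: ready={B,D} → run B
t=26: ready={D} → run D
t=27: ready={D} → run D
t=28: ready={D} → run D
t=29: ready={D} → run D
t=30: ready={D} → run D
t=31: (idle)
t=32: (idle)
t=33: (idle)
t=34: (idle)
t=35: (idle)
t=36: (idle)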